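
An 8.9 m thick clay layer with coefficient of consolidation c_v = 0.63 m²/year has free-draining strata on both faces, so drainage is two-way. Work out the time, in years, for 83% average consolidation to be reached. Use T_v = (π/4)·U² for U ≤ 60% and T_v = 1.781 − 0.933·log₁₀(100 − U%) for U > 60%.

t ≈ 19.9 years

Drainage path length: H_d = H/2 = 4.45 m (double drainage).
U > 60%: T_v = 1.781 − 0.933·log₁₀(100 − 83) = 0.63299.
t = T_v·H_d²/c_v = 0.63299×4.45²/0.63 = 19.9 years.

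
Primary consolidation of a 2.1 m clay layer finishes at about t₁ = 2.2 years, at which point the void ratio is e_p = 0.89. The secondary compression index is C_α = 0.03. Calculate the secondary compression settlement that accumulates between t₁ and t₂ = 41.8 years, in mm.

Secondary compression: S_s = C_α·H/(1+e_p)·log₁₀(t₂/t₁)
S_s = 0.03×2.1/(1+0.89)×log₁₀(41.8/2.2)
    = 0.03333 × 1.279 = 0.04263 m

S_s ≈ 42.6 mm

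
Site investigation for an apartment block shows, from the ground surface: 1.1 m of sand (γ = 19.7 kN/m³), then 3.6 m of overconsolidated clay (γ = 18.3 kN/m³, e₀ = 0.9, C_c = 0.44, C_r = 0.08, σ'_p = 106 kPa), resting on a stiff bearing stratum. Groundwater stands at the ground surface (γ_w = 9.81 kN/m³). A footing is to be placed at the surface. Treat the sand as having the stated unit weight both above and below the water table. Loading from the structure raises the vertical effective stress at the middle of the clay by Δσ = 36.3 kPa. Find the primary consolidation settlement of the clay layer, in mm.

S_c ≈ 57.3 mm

Mid-depth of clay below the ground surface: z = 1.1 + 3.6/2 = 2.9 m.
Total vertical stress at mid-clay: σ_v = 19.7×1.1 + 18.3×1.8 = 54.61 kPa.
Pore pressure: u = 9.81×(2.9 − 0) = 28.449 kPa.
Initial effective stress: σ'_0 = σ_v − u = 54.61 − 28.449 = 26.161 kPa.
Final effective stress: σ'_f = 26.161 + 36.3 = 62.461 kPa.
σ'_f = 62.461 ≤ σ'_p = 106 kPa, so the clay remains overconsolidated and only the recompression index applies:
S_c = C_r·H/(1+e₀)·log₁₀(σ'_f/σ'_0) = 0.08×3.6/1.9×log₁₀(62.461/26.161)
    = 0.15158 × 0.37795 = 0.05729 m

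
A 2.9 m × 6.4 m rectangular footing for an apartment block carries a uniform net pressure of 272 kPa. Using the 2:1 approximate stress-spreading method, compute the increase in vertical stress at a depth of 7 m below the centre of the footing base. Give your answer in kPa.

Δσ_z ≈ 38.1 kPa

By the 2:1 method the load spreads at 1 horizontal : 2 vertical, so at depth z the loaded area has grown by z in each plan dimension:
Δσ = qBL/((B+z)(L+z)) = 272×2.9×6.4/((2.9+7)(6.4+7)) = 38.055 kPa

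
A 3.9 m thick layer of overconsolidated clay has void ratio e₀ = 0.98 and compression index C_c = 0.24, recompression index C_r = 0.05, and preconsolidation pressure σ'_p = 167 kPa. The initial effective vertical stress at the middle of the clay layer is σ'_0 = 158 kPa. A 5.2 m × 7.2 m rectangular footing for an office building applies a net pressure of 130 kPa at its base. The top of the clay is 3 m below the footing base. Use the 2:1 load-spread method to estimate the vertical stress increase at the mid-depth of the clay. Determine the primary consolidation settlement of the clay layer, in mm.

Mid-depth of clay below the footing base: z = 3 + 3.9/2 = 4.95 m.
Stress increase at mid-clay by the 2:1 spreading method:
Δσ = qBL/((B+z)(L+z)) = 130×5.2×7.2/((5.2+4.95)(7.2+4.95)) = 39.467 kPa
Final effective stress: σ'_f = 158 + 39.467 = 197.47 kPa.
σ'_f = 197.47 > σ'_p = 167 kPa, so the stress path crosses the preconsolidation pressure — recompression up to σ'_p, then virgin compression beyond:
S_c = H/(1+e₀)·[C_r·log₁₀(σ'_p/σ'_0) + C_c·log₁₀(σ'_f/σ'_p)]
    = 3.9/1.98 × [0.05×log₁₀(167/158) + 0.24×log₁₀(197.47/167)]
    = 1.9697 × [0.001203 + 0.017468] = 0.03678 m

S_c ≈ 36.8 mm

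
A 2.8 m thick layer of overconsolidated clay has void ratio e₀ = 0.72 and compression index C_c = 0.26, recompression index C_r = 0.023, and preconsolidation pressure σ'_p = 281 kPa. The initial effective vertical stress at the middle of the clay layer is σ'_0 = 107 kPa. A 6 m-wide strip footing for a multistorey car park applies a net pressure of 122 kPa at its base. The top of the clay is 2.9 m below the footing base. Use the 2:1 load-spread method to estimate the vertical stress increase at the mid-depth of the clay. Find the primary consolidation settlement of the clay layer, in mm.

Mid-depth of clay below the footing base: z = 2.9 + 2.8/2 = 4.3 m.
Stress increase at mid-clay by the 2:1 spreading method:
Δσ = qB/(B+z) = 122×6/(6+4.3) = 71.068 kPa
Final effective stress: σ'_f = 107 + 71.068 = 178.07 kPa.
σ'_f = 178.07 ≤ σ'_p = 281 kPa, so the clay remains overconsolidated and only the recompression index applies:
S_c = C_r·H/(1+e₀)·log₁₀(σ'_f/σ'_0) = 0.023×2.8/1.72×log₁₀(178.07/107)
    = 0.037442 × 0.22121 = 0.008282 m

S_c ≈ 8.28 mm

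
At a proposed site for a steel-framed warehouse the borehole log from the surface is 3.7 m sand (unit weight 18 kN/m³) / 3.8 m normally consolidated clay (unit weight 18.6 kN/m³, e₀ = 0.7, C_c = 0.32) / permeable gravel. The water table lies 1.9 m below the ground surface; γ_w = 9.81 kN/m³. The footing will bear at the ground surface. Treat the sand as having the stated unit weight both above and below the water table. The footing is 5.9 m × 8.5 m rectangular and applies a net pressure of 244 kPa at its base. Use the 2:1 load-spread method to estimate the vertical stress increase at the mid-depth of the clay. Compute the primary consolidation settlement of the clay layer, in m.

S_c ≈ 0.238 m

Mid-depth of clay below the ground surface: z = 3.7 + 3.8/2 = 5.6 m.
Total vertical stress at mid-clay: σ_v = 18×3.7 + 18.6×1.9 = 101.94 kPa.
Pore pressure: u = 9.81×(5.6 − 1.9) = 36.297 kPa.
Initial effective stress: σ'_0 = σ_v − u = 101.94 − 36.297 = 65.643 kPa.
Stress increase at mid-clay by the 2:1 spreading method:
Δσ = qBL/((B+z)(L+z)) = 244×5.9×8.5/((5.9+5.6)(8.5+5.6)) = 75.465 kPa
Final effective stress: σ'_f = σ'_0 + Δσ = 65.643 + 75.465 = 141.11 kPa.
Normally consolidated clay, so the full stress increment lies on the virgin compression line:
S_c = C_c·H/(1+e₀)·log₁₀(σ'_f/σ'_0) = 0.32×3.8/(1+0.7)×log₁₀(141.11/65.643)
    = 0.71529 × 0.33237 = 0.2377 m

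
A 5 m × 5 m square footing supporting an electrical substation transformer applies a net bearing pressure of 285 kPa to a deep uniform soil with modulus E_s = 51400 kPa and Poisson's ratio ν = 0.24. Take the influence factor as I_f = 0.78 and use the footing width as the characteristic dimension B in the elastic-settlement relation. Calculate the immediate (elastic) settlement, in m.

S_e ≈ 0.0204 m

Immediate (elastic) settlement: S_e = q·B·(1−ν²)/E_s · I_f.
S_e = 285 × 5 × (1 − 0.24²) / 51400 × 0.78
    = 285 × 5 × 0.9424 / 51400 × 0.78
    = 0.02038 m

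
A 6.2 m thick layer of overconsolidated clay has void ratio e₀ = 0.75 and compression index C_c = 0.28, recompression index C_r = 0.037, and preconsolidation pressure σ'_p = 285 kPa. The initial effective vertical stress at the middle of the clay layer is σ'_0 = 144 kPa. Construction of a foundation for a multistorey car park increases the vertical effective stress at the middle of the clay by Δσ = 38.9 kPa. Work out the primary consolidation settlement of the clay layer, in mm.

Final effective stress: σ'_f = 144 + 38.9 = 182.9 kPa.
σ'_f = 182.9 ≤ σ'_p = 285 kPa, so the clay remains overconsolidated and only the recompression index applies:
S_c = C_r·H/(1+e₀)·log₁₀(σ'_f/σ'_0) = 0.037×6.2/1.75×log₁₀(182.9/144)
    = 0.13109 × 0.10385 = 0.01361 m

S_c ≈ 13.6 mm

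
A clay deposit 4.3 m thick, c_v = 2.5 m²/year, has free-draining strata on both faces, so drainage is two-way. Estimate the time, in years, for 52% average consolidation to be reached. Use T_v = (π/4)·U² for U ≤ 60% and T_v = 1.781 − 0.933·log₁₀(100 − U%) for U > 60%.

Drainage path length: H_d = H/2 = 2.15 m (double drainage).
U ≤ 60%: T_v = (π/4)·U² = (π/4)×0.52² = 0.21237.
t = T_v·H_d²/c_v = 0.21237×2.15²/2.5 = 0.3927 years.

t ≈ 0.393 years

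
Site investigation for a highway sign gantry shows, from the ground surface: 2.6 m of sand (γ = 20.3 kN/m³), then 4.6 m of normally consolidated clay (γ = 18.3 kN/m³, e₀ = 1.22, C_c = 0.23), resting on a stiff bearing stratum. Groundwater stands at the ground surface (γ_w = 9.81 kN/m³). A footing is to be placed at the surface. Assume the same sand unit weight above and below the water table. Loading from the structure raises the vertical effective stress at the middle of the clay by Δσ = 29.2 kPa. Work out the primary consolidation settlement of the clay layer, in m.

Mid-depth of clay below the ground surface: z = 2.6 + 4.6/2 = 4.9 m.
Total vertical stress at mid-clay: σ_v = 20.3×2.6 + 18.3×2.3 = 94.87 kPa.
Pore pressure: u = 9.81×(4.9 − 0) = 48.069 kPa.
Initial effective stress: σ'_0 = σ_v − u = 94.87 − 48.069 = 46.801 kPa.
Final effective stress: σ'_f = σ'_0 + Δσ = 46.801 + 29.2 = 76.001 kPa.
Normally consolidated clay, so the full stress increment lies on the virgin compression line:
S_c = C_c·H/(1+e₀)·log₁₀(σ'_f/σ'_0) = 0.23×4.6/(1+1.22)×log₁₀(76.001/46.801)
    = 0.47658 × 0.21056 = 0.1003 m

S_c ≈ 0.1 m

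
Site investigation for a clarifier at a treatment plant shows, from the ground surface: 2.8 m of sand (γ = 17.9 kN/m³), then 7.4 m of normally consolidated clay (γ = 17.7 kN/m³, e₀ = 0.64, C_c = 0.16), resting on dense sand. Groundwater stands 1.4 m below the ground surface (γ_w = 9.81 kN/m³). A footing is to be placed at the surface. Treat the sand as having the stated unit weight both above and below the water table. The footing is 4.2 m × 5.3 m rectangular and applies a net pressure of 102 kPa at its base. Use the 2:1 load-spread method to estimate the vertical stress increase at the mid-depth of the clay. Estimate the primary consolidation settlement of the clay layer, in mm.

S_c ≈ 76 mm

Mid-depth of clay below the ground surface: z = 2.8 + 7.4/2 = 6.5 m.
Total vertical stress at mid-clay: σ_v = 17.9×2.8 + 17.7×3.7 = 115.61 kPa.
Pore pressure: u = 9.81×(6.5 − 1.4) = 50.031 kPa.
Initial effective stress: σ'_0 = σ_v − u = 115.61 − 50.031 = 65.579 kPa.
Stress increase at mid-clay by the 2:1 spreading method:
Δσ = qBL/((B+z)(L+z)) = 102×4.2×5.3/((4.2+6.5)(5.3+6.5)) = 17.983 kPa
Final effective stress: σ'_f = σ'_0 + Δσ = 65.579 + 17.983 = 83.562 kPa.
Normally consolidated clay, so the full stress increment lies on the virgin compression line:
S_c = C_c·H/(1+e₀)·log₁₀(σ'_f/σ'_0) = 0.16×7.4/(1+0.64)×log₁₀(83.562/65.579)
    = 0.72195 × 0.10524 = 0.07598 m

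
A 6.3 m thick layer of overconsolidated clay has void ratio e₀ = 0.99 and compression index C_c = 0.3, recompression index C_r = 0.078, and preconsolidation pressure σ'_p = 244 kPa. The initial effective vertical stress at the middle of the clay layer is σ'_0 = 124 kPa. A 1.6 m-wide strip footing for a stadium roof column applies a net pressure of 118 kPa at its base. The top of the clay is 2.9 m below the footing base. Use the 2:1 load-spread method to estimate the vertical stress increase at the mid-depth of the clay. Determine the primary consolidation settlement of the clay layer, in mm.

S_c ≈ 19.5 mm

Mid-depth of clay below the footing base: z = 2.9 + 6.3/2 = 6.05 m.
Stress increase at mid-clay by the 2:1 spreading method:
Δσ = qB/(B+z) = 118×1.6/(1.6+6.05) = 24.68 kPa
Final effective stress: σ'_f = 124 + 24.68 = 148.68 kPa.
σ'_f = 148.68 ≤ σ'_p = 244 kPa, so the clay remains overconsolidated and only the recompression index applies:
S_c = C_r·H/(1+e₀)·log₁₀(σ'_f/σ'_0) = 0.078×6.3/1.99×log₁₀(148.68/124)
    = 0.24693 × 0.078831 = 0.01947 m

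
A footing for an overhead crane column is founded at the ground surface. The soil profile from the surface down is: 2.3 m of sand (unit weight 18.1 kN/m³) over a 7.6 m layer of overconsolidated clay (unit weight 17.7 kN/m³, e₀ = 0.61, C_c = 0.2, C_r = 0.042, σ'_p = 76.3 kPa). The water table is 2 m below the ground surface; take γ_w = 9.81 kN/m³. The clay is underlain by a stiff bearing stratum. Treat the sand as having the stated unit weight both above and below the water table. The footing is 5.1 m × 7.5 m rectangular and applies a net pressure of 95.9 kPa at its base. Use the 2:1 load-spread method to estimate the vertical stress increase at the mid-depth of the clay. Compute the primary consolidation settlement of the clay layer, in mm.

Mid-depth of clay below the ground surface: z = 2.3 + 7.6/2 = 6.1 m.
Total vertical stress at mid-clay: σ_v = 18.1×2.3 + 17.7×3.8 = 108.89 kPa.
Pore pressure: u = 9.81×(6.1 − 2) = 40.221 kPa.
Initial effective stress: σ'_0 = σ_v − u = 108.89 − 40.221 = 68.669 kPa.
Stress increase at mid-clay by the 2:1 spreading method:
Δσ = qBL/((B+z)(L+z)) = 95.9×5.1×7.5/((5.1+6.1)(7.5+6.1)) = 24.082 kPa
Final effective stress: σ'_f = 68.669 + 24.082 = 92.751 kPa.
σ'_f = 92.751 > σ'_p = 76.3 kPa, so the stress path crosses the preconsolidation pressure — recompression up to σ'_p, then virgin compression beyond:
S_c = H/(1+e₀)·[C_r·log₁₀(σ'_p/σ'_0) + C_c·log₁₀(σ'_f/σ'_p)]
    = 7.6/1.61 × [0.042×log₁₀(76.3/68.669) + 0.2×log₁₀(92.751/76.3)]
    = 4.7205 × [0.0019221 + 0.016959] = 0.08913 m

S_c ≈ 89.1 mm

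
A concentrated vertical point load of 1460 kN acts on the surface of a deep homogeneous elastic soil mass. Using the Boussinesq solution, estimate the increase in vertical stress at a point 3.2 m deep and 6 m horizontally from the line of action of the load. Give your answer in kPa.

Boussinesq vertical stress below a point load on an elastic half-space:
Δσ_z = 3P/(2πz²) · [1 + (r/z)²]^(−5/2)
r/z = 6/3.2 = 1.875; [1+(r/z)²]^(−5/2) = 0.023078.
Δσ_z = 3×1460/(2π×3.2²) × 0.023078 = 68.076 × 0.023078 = 1.571 kPa

Δσ_z ≈ 1.57 kPa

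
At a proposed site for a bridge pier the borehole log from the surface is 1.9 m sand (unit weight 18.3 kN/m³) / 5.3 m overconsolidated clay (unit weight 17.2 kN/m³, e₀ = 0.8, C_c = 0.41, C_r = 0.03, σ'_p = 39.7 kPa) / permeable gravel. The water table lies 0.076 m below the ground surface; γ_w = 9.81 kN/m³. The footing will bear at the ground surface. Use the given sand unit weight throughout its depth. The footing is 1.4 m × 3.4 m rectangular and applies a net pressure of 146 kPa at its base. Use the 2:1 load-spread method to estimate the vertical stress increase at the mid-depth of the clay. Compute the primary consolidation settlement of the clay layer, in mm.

S_c ≈ 136 mm

Mid-depth of clay below the ground surface: z = 1.9 + 5.3/2 = 4.55 m.
Total vertical stress at mid-clay: σ_v = 18.3×1.9 + 17.2×2.65 = 80.35 kPa.
Pore pressure: u = 9.81×(4.55 − 0.076) = 43.89 kPa.
Initial effective stress: σ'_0 = σ_v − u = 80.35 − 43.89 = 36.46 kPa.
Stress increase at mid-clay by the 2:1 spreading method:
Δσ = qBL/((B+z)(L+z)) = 146×1.4×3.4/((1.4+4.55)(3.4+4.55)) = 14.692 kPa
Final effective stress: σ'_f = 36.46 + 14.692 = 51.152 kPa.
σ'_f = 51.152 > σ'_p = 39.7 kPa, so the stress path crosses the preconsolidation pressure — recompression up to σ'_p, then virgin compression beyond:
S_c = H/(1+e₀)·[C_r·log₁₀(σ'_p/σ'_0) + C_c·log₁₀(σ'_f/σ'_p)]
    = 5.3/1.8 × [0.03×log₁₀(39.7/36.46) + 0.41×log₁₀(51.152/39.7)]
    = 2.9444 × [0.0011092 + 0.04513] = 0.1361 m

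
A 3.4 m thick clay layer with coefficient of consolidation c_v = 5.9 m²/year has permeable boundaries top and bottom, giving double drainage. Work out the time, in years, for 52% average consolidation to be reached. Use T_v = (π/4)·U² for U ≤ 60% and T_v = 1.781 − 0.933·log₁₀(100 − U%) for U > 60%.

t ≈ 0.104 years

Drainage path length: H_d = H/2 = 1.7 m (double drainage).
U ≤ 60%: T_v = (π/4)·U² = (π/4)×0.52² = 0.21237.
t = T_v·H_d²/c_v = 0.21237×1.7²/5.9 = 0.104 years.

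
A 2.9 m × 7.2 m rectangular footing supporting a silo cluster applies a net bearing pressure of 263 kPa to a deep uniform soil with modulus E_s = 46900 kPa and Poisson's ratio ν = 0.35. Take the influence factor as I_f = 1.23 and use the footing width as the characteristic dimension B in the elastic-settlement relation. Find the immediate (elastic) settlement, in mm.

S_e ≈ 17.6 mm

Immediate (elastic) settlement: S_e = q·B·(1−ν²)/E_s · I_f.
S_e = 263 × 2.9 × (1 − 0.35²) / 46900 × 1.23
    = 263 × 2.9 × 0.8775 / 46900 × 1.23
    = 0.01755 m = 17.55 mm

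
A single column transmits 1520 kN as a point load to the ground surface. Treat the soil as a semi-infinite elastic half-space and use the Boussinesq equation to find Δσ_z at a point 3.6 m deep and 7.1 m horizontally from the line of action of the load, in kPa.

Δσ_z ≈ 1.06 kPa

Boussinesq vertical stress below a point load on an elastic half-space:
Δσ_z = 3P/(2πz²) · [1 + (r/z)²]^(−5/2)
r/z = 7.1/3.6 = 1.9722; [1+(r/z)²]^(−5/2) = 0.018915.
Δσ_z = 3×1520/(2π×3.6²) × 0.018915 = 55.999 × 0.018915 = 1.059 kPa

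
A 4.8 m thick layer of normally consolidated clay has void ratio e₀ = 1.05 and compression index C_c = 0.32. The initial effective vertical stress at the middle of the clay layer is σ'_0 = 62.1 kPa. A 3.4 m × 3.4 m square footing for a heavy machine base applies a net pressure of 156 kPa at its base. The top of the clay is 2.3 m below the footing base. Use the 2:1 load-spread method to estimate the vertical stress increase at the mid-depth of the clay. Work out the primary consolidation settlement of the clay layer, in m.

Mid-depth of clay below the footing base: z = 2.3 + 4.8/2 = 4.7 m.
Stress increase at mid-clay by the 2:1 spreading method:
Δσ = qBL/((B+z)(L+z)) = 156×3.4×3.4/((3.4+4.7)(3.4+4.7)) = 27.486 kPa
Final effective stress: σ'_f = σ'_0 + Δσ = 62.1 + 27.486 = 89.586 kPa.
Normally consolidated clay, so the full stress increment lies on the virgin compression line:
S_c = C_c·H/(1+e₀)·log₁₀(σ'_f/σ'_0) = 0.32×4.8/(1+1.05)×log₁₀(89.586/62.1)
    = 0.74927 × 0.15915 = 0.1192 m

S_c ≈ 0.119 m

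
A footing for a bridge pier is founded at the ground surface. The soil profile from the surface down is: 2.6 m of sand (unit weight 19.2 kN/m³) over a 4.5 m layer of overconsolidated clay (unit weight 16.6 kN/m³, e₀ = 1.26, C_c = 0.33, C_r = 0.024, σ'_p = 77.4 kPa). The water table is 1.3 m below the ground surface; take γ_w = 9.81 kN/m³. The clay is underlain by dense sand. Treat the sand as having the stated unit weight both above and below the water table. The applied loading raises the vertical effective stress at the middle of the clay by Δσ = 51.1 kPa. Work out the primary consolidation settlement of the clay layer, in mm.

Mid-depth of clay below the ground surface: z = 2.6 + 4.5/2 = 4.85 m.
Total vertical stress at mid-clay: σ_v = 19.2×2.6 + 16.6×2.25 = 87.27 kPa.
Pore pressure: u = 9.81×(4.85 − 1.3) = 34.825 kPa.
Initial effective stress: σ'_0 = σ_v − u = 87.27 − 34.825 = 52.445 kPa.
Final effective stress: σ'_f = 52.445 + 51.1 = 103.55 kPa.
σ'_f = 103.55 > σ'_p = 77.4 kPa, so the stress path crosses the preconsolidation pressure — recompression up to σ'_p, then virgin compression beyond:
S_c = H/(1+e₀)·[C_r·log₁₀(σ'_p/σ'_0) + C_c·log₁₀(σ'_f/σ'_p)]
    = 4.5/2.26 × [0.024×log₁₀(77.4/52.445) + 0.33×log₁₀(103.55/77.4)]
    = 1.9912 × [0.0040569 + 0.041715] = 0.09114 m

S_c ≈ 91.1 mm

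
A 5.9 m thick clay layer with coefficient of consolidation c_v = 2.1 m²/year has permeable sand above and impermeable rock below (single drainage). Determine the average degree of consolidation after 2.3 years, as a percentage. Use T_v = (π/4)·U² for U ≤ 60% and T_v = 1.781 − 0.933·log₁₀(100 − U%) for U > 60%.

Drainage path length: H_d = H = 5.9 m (single drainage).
T_v = c_v·t/H_d² = 2.1×2.3/5.9² = 0.13875.
T_v = 0.13875 corresponds to the U ≤ 60% branch:
U = √(4T_v/π) = 0.4203

U ≈ 42 %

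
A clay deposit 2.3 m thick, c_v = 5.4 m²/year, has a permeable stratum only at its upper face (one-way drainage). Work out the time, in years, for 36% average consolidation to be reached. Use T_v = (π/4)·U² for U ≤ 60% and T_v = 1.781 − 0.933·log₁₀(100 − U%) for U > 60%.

Drainage path length: H_d = H = 2.3 m (single drainage).
U ≤ 60%: T_v = (π/4)·U² = (π/4)×0.36² = 0.10179.
t = T_v·H_d²/c_v = 0.10179×2.3²/5.4 = 0.09972 years.

t ≈ 0.0997 years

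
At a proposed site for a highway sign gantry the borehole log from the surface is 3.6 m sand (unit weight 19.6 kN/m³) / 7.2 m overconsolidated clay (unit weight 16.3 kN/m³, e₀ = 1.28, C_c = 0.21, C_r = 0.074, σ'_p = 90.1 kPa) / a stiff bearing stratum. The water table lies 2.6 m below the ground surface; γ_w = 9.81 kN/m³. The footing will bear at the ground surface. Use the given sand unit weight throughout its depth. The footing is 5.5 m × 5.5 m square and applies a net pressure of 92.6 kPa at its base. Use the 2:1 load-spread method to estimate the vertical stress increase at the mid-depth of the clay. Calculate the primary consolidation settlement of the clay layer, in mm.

S_c ≈ 41.2 mm

Mid-depth of clay below the ground surface: z = 3.6 + 7.2/2 = 7.2 m.
Total vertical stress at mid-clay: σ_v = 19.6×3.6 + 16.3×3.6 = 129.24 kPa.
Pore pressure: u = 9.81×(7.2 − 2.6) = 45.126 kPa.
Initial effective stress: σ'_0 = σ_v − u = 129.24 − 45.126 = 84.114 kPa.
Stress increase at mid-clay by the 2:1 spreading method:
Δσ = qBL/((B+z)(L+z)) = 92.6×5.5×5.5/((5.5+7.2)(5.5+7.2)) = 17.367 kPa
Final effective stress: σ'_f = 84.114 + 17.367 = 101.48 kPa.
σ'_f = 101.48 > σ'_p = 90.1 kPa, so the stress path crosses the preconsolidation pressure — recompression up to σ'_p, then virgin compression beyond:
S_c = H/(1+e₀)·[C_r·log₁₀(σ'_p/σ'_0) + C_c·log₁₀(σ'_f/σ'_p)]
    = 7.2/2.28 × [0.074×log₁₀(90.1/84.114) + 0.21×log₁₀(101.48/90.1)]
    = 3.1579 × [0.0022094 + 0.010848] = 0.04123 m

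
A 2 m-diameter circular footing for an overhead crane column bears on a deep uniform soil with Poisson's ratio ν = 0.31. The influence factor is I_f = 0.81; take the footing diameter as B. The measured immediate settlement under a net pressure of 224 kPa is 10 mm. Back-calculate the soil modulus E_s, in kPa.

S_e = q·B·(1−ν²)/E_s · I_f  ⇒  E_s = q·B·(1−ν²)·I_f / S_e.
E_s = 224 × 2 × 0.9039 × 0.81 / 0.01 = 32800 kPa

E_s ≈ 32800 kPa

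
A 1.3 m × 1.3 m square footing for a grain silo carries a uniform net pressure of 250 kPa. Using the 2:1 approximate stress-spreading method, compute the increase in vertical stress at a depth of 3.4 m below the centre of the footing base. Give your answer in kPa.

By the 2:1 method the load spreads at 1 horizontal : 2 vertical, so at depth z the loaded area has grown by z in each plan dimension:
Δσ = qBL/((B+z)(L+z)) = 250×1.3×1.3/((1.3+3.4)(1.3+3.4)) = 19.126 kPa

Δσ_z ≈ 19.1 kPa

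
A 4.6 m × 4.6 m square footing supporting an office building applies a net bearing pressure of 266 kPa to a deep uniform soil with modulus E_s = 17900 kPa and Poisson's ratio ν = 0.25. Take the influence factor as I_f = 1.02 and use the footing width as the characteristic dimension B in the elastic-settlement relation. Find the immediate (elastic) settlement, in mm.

S_e ≈ 65.4 mm

Immediate (elastic) settlement: S_e = q·B·(1−ν²)/E_s · I_f.
S_e = 266 × 4.6 × (1 − 0.25²) / 17900 × 1.02
    = 266 × 4.6 × 0.9375 / 17900 × 1.02
    = 0.06537 m = 65.37 mm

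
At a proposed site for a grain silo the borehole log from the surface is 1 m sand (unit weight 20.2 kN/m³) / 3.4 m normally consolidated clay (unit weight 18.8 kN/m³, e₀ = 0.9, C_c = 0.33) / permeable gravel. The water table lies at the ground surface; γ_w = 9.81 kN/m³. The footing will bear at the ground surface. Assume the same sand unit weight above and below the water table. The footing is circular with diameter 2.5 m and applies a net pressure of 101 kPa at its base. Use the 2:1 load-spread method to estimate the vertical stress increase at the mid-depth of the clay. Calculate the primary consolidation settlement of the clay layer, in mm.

Mid-depth of clay below the ground surface: z = 1 + 3.4/2 = 2.7 m.
Total vertical stress at mid-clay: σ_v = 20.2×1 + 18.8×1.7 = 52.16 kPa.
Pore pressure: u = 9.81×(2.7 − 0) = 26.487 kPa.
Initial effective stress: σ'_0 = σ_v − u = 52.16 − 26.487 = 25.673 kPa.
Stress increase at mid-clay by the 2:1 spreading method:
Δσ ≈ qD²/(D+z)² = 101×2.5²/(2.5+2.7)² = 23.345 kPa
Final effective stress: σ'_f = σ'_0 + Δσ = 25.673 + 23.345 = 49.018 kPa.
Normally consolidated clay, so the full stress increment lies on the virgin compression line:
S_c = C_c·H/(1+e₀)·log₁₀(σ'_f/σ'_0) = 0.33×3.4/(1+0.9)×log₁₀(49.018/25.673)
    = 0.59053 × 0.28088 = 0.1659 m

S_c ≈ 166 mm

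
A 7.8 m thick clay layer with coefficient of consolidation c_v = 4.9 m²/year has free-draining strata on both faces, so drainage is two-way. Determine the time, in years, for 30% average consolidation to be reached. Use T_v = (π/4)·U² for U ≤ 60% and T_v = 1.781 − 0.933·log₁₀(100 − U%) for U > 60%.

t ≈ 0.219 years

Drainage path length: H_d = H/2 = 3.9 m (double drainage).
U ≤ 60%: T_v = (π/4)·U² = (π/4)×0.3² = 0.070686.
t = T_v·H_d²/c_v = 0.070686×3.9²/4.9 = 0.2194 years.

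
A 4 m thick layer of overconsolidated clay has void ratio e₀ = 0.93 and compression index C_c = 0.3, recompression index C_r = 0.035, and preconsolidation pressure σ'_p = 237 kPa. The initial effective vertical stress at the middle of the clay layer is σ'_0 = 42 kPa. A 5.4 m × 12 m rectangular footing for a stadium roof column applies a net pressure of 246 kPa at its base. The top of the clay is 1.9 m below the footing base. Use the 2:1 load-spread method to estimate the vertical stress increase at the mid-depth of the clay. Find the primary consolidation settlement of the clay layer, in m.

S_c ≈ 0.0401 m

Mid-depth of clay below the footing base: z = 1.9 + 4/2 = 3.9 m.
Stress increase at mid-clay by the 2:1 spreading method:
Δσ = qBL/((B+z)(L+z)) = 246×5.4×12/((5.4+3.9)(12+3.9)) = 107.8 kPa
Final effective stress: σ'_f = 42 + 107.8 = 149.8 kPa.
σ'_f = 149.8 ≤ σ'_p = 237 kPa, so the clay remains overconsolidated and only the recompression index applies:
S_c = C_r·H/(1+e₀)·log₁₀(σ'_f/σ'_0) = 0.035×4/1.93×log₁₀(149.8/42)
    = 0.072538 × 0.55226 = 0.04006 m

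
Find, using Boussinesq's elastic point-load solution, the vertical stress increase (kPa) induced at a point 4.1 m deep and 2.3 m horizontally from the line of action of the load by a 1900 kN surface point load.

Δσ_z ≈ 27.2 kPa

Boussinesq vertical stress below a point load on an elastic half-space:
Δσ_z = 3P/(2πz²) · [1 + (r/z)²]^(−5/2)
r/z = 2.3/4.1 = 0.56098; [1+(r/z)²]^(−5/2) = 0.50459.
Δσ_z = 3×1900/(2π×4.1²) × 0.50459 = 53.967 × 0.50459 = 27.23 kPa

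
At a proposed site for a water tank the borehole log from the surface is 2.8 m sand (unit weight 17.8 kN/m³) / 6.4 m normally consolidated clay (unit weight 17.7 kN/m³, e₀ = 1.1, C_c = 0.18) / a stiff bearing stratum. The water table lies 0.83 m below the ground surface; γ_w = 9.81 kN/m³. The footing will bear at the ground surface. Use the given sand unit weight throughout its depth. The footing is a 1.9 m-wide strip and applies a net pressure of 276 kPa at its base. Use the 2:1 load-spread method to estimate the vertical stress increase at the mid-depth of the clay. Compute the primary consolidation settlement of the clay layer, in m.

Mid-depth of clay below the ground surface: z = 2.8 + 6.4/2 = 6 m.
Total vertical stress at mid-clay: σ_v = 17.8×2.8 + 17.7×3.2 = 106.48 kPa.
Pore pressure: u = 9.81×(6 − 0.83) = 50.718 kPa.
Initial effective stress: σ'_0 = σ_v − u = 106.48 − 50.718 = 55.762 kPa.
Stress increase at mid-clay by the 2:1 spreading method:
Δσ = qB/(B+z) = 276×1.9/(1.9+6) = 66.38 kPa
Final effective stress: σ'_f = σ'_0 + Δσ = 55.762 + 66.38 = 122.14 kPa.
Normally consolidated clay, so the full stress increment lies on the virgin compression line:
S_c = C_c·H/(1+e₀)·log₁₀(σ'_f/σ'_0) = 0.18×6.4/(1+1.1)×log₁₀(122.14/55.762)
    = 0.54857 × 0.34052 = 0.1868 m

S_c ≈ 0.187 m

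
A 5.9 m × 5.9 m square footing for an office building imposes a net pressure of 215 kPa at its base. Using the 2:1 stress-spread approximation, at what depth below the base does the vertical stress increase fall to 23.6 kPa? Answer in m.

2:1 spreading — at depth z the loaded area has grown by z in each plan dimension:
qB²/(B+z)² = Δσ_z ⇒ z = B(√(q/Δσ_z) − 1) = 5.9×(√(215/23.6) − 1) = 11.91 m

z ≈ 11.9 m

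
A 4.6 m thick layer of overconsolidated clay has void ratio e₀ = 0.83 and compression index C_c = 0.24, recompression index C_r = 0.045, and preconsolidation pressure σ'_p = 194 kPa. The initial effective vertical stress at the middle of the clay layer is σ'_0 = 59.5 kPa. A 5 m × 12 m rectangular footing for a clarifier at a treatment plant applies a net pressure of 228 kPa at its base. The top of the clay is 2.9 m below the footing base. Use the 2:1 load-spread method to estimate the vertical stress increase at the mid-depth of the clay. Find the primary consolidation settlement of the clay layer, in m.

Mid-depth of clay below the footing base: z = 2.9 + 4.6/2 = 5.2 m.
Stress increase at mid-clay by the 2:1 spreading method:
Δσ = qBL/((B+z)(L+z)) = 228×5×12/((5+5.2)(12+5.2)) = 77.975 kPa
Final effective stress: σ'_f = 59.5 + 77.975 = 137.47 kPa.
σ'_f = 137.47 ≤ σ'_p = 194 kPa, so the clay remains overconsolidated and only the recompression index applies:
S_c = C_r·H/(1+e₀)·log₁₀(σ'_f/σ'_0) = 0.045×4.6/1.83×log₁₀(137.47/59.5)
    = 0.11312 × 0.36369 = 0.04114 m

S_c ≈ 0.0411 m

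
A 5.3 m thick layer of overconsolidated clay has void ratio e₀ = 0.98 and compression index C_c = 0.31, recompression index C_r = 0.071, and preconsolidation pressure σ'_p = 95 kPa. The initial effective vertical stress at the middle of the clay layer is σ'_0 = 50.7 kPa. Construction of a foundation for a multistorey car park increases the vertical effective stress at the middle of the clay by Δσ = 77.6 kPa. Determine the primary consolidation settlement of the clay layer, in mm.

S_c ≈ 160 mm

Final effective stress: σ'_f = 50.7 + 77.6 = 128.3 kPa.
σ'_f = 128.3 > σ'_p = 95 kPa, so the stress path crosses the preconsolidation pressure — recompression up to σ'_p, then virgin compression beyond:
S_c = H/(1+e₀)·[C_r·log₁₀(σ'_p/σ'_0) + C_c·log₁₀(σ'_f/σ'_p)]
    = 5.3/1.98 × [0.071×log₁₀(95/50.7) + 0.31×log₁₀(128.3/95)]
    = 2.6768 × [0.019363 + 0.040456] = 0.1601 m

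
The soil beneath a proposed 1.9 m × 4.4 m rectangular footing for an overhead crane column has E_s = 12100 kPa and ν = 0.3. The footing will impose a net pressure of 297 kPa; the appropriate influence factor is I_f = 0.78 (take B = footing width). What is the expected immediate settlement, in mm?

S_e ≈ 33.1 mm

Immediate (elastic) settlement: S_e = q·B·(1−ν²)/E_s · I_f.
S_e = 297 × 1.9 × (1 − 0.3²) / 12100 × 0.78
    = 297 × 1.9 × 0.91 / 12100 × 0.78
    = 0.0331 m = 33.1 mm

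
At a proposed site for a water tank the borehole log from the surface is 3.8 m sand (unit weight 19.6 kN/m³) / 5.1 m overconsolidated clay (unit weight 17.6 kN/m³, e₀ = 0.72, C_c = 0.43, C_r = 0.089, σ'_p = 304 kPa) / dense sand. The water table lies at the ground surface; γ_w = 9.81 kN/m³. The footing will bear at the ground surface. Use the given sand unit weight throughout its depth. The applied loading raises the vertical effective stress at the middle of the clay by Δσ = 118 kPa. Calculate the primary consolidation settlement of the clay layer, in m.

S_c ≈ 0.128 m

Mid-depth of clay below the ground surface: z = 3.8 + 5.1/2 = 6.35 m.
Total vertical stress at mid-clay: σ_v = 19.6×3.8 + 17.6×2.55 = 119.36 kPa.
Pore pressure: u = 9.81×(6.35 − 0) = 62.294 kPa.
Initial effective stress: σ'_0 = σ_v − u = 119.36 − 62.294 = 57.066 kPa.
Final effective stress: σ'_f = 57.066 + 118 = 175.07 kPa.
σ'_f = 175.07 ≤ σ'_p = 304 kPa, so the clay remains overconsolidated and only the recompression index applies:
S_c = C_r·H/(1+e₀)·log₁₀(σ'_f/σ'_0) = 0.089×5.1/1.72×log₁₀(175.07/57.066)
    = 0.26389 × 0.48683 = 0.1285 m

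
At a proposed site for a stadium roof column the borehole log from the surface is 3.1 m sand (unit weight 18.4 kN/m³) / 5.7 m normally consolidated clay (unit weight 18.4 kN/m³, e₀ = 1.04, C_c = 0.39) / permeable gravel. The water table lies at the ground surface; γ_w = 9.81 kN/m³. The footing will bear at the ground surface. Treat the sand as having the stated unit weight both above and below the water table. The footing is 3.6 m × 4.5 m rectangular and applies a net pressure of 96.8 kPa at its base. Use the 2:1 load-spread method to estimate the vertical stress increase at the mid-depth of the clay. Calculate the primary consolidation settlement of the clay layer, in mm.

S_c ≈ 127 mm

Mid-depth of clay below the ground surface: z = 3.1 + 5.7/2 = 5.95 m.
Total vertical stress at mid-clay: σ_v = 18.4×3.1 + 18.4×2.85 = 109.48 kPa.
Pore pressure: u = 9.81×(5.95 − 0) = 58.37 kPa.
Initial effective stress: σ'_0 = σ_v − u = 109.48 − 58.37 = 51.11 kPa.
Stress increase at mid-clay by the 2:1 spreading method:
Δσ = qBL/((B+z)(L+z)) = 96.8×3.6×4.5/((3.6+5.95)(4.5+5.95)) = 15.713 kPa
Final effective stress: σ'_f = σ'_0 + Δσ = 51.11 + 15.713 = 66.823 kPa.
Normally consolidated clay, so the full stress increment lies on the virgin compression line:
S_c = C_c·H/(1+e₀)·log₁₀(σ'_f/σ'_0) = 0.39×5.7/(1+1.04)×log₁₀(66.823/51.11)
    = 1.0897 × 0.11642 = 0.1269 m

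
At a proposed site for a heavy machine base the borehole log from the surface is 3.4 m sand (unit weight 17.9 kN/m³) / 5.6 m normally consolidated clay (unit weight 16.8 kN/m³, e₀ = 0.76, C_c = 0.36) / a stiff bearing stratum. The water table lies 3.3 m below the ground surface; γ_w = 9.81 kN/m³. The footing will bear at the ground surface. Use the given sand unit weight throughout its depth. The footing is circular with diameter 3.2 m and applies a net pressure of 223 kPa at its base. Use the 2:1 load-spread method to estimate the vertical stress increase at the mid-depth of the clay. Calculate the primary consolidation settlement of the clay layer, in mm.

Mid-depth of clay below the ground surface: z = 3.4 + 5.6/2 = 6.2 m.
Total vertical stress at mid-clay: σ_v = 17.9×3.4 + 16.8×2.8 = 107.9 kPa.
Pore pressure: u = 9.81×(6.2 − 3.3) = 28.449 kPa.
Initial effective stress: σ'_0 = σ_v − u = 107.9 − 28.449 = 79.451 kPa.
Stress increase at mid-clay by the 2:1 spreading method:
Δσ ≈ qD²/(D+z)² = 223×3.2²/(3.2+6.2)² = 25.843 kPa
Final effective stress: σ'_f = σ'_0 + Δσ = 79.451 + 25.843 = 105.29 kPa.
Normally consolidated clay, so the full stress increment lies on the virgin compression line:
S_c = C_c·H/(1+e₀)·log₁₀(σ'_f/σ'_0) = 0.36×5.6/(1+0.76)×log₁₀(105.29/79.451)
    = 1.1455 × 0.12229 = 0.1401 m

S_c ≈ 140 mm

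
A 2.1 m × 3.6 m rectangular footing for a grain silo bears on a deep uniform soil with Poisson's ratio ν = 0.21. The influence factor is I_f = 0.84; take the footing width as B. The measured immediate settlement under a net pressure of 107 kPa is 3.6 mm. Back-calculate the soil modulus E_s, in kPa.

E_s ≈ 50100 kPa

S_e = q·B·(1−ν²)/E_s · I_f  ⇒  E_s = q·B·(1−ν²)·I_f / S_e.
E_s = 107 × 2.1 × 0.9559 × 0.84 / 0.0036 = 50120 kPa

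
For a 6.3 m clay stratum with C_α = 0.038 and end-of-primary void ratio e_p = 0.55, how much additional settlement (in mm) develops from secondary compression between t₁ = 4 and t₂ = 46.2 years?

S_s ≈ 164 mm

Secondary compression: S_s = C_α·H/(1+e_p)·log₁₀(t₂/t₁)
S_s = 0.038×6.3/(1+0.55)×log₁₀(46.2/4)
    = 0.1545 × 1.063 = 0.1641 m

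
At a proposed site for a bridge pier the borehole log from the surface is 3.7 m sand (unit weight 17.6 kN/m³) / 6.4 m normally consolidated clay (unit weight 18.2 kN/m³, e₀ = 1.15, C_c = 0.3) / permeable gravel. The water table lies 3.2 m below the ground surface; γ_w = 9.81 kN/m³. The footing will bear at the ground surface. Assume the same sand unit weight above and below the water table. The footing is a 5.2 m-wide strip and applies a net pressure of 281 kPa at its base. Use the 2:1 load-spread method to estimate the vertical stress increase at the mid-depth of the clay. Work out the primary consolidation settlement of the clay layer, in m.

Mid-depth of clay below the ground surface: z = 3.7 + 6.4/2 = 6.9 m.
Total vertical stress at mid-clay: σ_v = 17.6×3.7 + 18.2×3.2 = 123.36 kPa.
Pore pressure: u = 9.81×(6.9 − 3.2) = 36.297 kPa.
Initial effective stress: σ'_0 = σ_v − u = 123.36 − 36.297 = 87.063 kPa.
Stress increase at mid-clay by the 2:1 spreading method:
Δσ = qB/(B+z) = 281×5.2/(5.2+6.9) = 120.76 kPa
Final effective stress: σ'_f = σ'_0 + Δσ = 87.063 + 120.76 = 207.82 kPa.
Normally consolidated clay, so the full stress increment lies on the virgin compression line:
S_c = C_c·H/(1+e₀)·log₁₀(σ'_f/σ'_0) = 0.3×6.4/(1+1.15)×log₁₀(207.82/87.063)
    = 0.89302 × 0.37785 = 0.3374 m

S_c ≈ 0.337 m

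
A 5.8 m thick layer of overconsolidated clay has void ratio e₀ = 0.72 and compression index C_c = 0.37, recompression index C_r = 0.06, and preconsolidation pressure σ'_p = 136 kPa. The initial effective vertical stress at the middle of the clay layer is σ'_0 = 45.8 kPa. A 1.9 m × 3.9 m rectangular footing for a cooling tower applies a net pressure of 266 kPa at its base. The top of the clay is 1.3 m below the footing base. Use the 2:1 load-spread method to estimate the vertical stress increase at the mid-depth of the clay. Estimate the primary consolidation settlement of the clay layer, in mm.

S_c ≈ 55 mm

Mid-depth of clay below the footing base: z = 1.3 + 5.8/2 = 4.2 m.
Stress increase at mid-clay by the 2:1 spreading method:
Δσ = qBL/((B+z)(L+z)) = 266×1.9×3.9/((1.9+4.2)(3.9+4.2)) = 39.892 kPa
Final effective stress: σ'_f = 45.8 + 39.892 = 85.692 kPa.
σ'_f = 85.692 ≤ σ'_p = 136 kPa, so the clay remains overconsolidated and only the recompression index applies:
S_c = C_r·H/(1+e₀)·log₁₀(σ'_f/σ'_0) = 0.06×5.8/1.72×log₁₀(85.692/45.8)
    = 0.20233 × 0.27207 = 0.05505 m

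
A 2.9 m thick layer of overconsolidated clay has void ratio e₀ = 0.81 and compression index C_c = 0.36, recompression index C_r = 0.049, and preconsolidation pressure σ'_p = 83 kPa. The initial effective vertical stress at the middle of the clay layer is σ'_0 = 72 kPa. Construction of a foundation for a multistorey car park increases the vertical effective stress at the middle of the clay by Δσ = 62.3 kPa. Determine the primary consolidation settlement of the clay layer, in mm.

S_c ≈ 125 mm

Final effective stress: σ'_f = 72 + 62.3 = 134.3 kPa.
σ'_f = 134.3 > σ'_p = 83 kPa, so the stress path crosses the preconsolidation pressure — recompression up to σ'_p, then virgin compression beyond:
S_c = H/(1+e₀)·[C_r·log₁₀(σ'_p/σ'_0) + C_c·log₁₀(σ'_f/σ'_p)]
    = 2.9/1.81 × [0.049×log₁₀(83/72) + 0.36×log₁₀(134.3/83)]
    = 1.6022 × [0.0030255 + 0.075239] = 0.1254 m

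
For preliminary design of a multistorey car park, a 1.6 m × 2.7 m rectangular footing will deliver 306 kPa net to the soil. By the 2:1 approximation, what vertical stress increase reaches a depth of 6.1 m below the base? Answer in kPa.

By the 2:1 method the load spreads at 1 horizontal : 2 vertical, so at depth z the loaded area has grown by z in each plan dimension:
Δσ = qBL/((B+z)(L+z)) = 306×1.6×2.7/((1.6+6.1)(2.7+6.1)) = 19.509 kPa

Δσ_z ≈ 19.5 kPa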